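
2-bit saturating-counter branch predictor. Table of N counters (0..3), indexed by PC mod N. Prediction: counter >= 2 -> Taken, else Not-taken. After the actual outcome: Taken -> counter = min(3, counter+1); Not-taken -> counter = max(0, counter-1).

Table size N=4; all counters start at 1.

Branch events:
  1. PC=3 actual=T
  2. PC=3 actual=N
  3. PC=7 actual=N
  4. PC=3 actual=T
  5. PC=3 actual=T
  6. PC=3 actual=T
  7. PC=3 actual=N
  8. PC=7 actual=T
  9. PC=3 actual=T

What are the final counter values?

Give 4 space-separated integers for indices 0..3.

Answer: 1 1 1 3

Derivation:
Ev 1: PC=3 idx=3 pred=N actual=T -> ctr[3]=2
Ev 2: PC=3 idx=3 pred=T actual=N -> ctr[3]=1
Ev 3: PC=7 idx=3 pred=N actual=N -> ctr[3]=0
Ev 4: PC=3 idx=3 pred=N actual=T -> ctr[3]=1
Ev 5: PC=3 idx=3 pred=N actual=T -> ctr[3]=2
Ev 6: PC=3 idx=3 pred=T actual=T -> ctr[3]=3
Ev 7: PC=3 idx=3 pred=T actual=N -> ctr[3]=2
Ev 8: PC=7 idx=3 pred=T actual=T -> ctr[3]=3
Ev 9: PC=3 idx=3 pred=T actual=T -> ctr[3]=3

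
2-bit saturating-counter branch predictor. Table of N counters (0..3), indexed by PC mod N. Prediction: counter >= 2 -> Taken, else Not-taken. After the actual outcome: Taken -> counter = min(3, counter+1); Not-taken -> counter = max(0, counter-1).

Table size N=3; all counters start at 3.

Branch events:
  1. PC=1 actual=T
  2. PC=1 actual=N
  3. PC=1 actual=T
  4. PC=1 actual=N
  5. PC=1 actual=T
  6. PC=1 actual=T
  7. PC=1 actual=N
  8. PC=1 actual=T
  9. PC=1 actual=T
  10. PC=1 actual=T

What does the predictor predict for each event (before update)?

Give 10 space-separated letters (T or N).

Answer: T T T T T T T T T T

Derivation:
Ev 1: PC=1 idx=1 pred=T actual=T -> ctr[1]=3
Ev 2: PC=1 idx=1 pred=T actual=N -> ctr[1]=2
Ev 3: PC=1 idx=1 pred=T actual=T -> ctr[1]=3
Ev 4: PC=1 idx=1 pred=T actual=N -> ctr[1]=2
Ev 5: PC=1 idx=1 pred=T actual=T -> ctr[1]=3
Ev 6: PC=1 idx=1 pred=T actual=T -> ctr[1]=3
Ev 7: PC=1 idx=1 pred=T actual=N -> ctr[1]=2
Ev 8: PC=1 idx=1 pred=T actual=T -> ctr[1]=3
Ev 9: PC=1 idx=1 pred=T actual=T -> ctr[1]=3
Ev 10: PC=1 idx=1 pred=T actual=T -> ctr[1]=3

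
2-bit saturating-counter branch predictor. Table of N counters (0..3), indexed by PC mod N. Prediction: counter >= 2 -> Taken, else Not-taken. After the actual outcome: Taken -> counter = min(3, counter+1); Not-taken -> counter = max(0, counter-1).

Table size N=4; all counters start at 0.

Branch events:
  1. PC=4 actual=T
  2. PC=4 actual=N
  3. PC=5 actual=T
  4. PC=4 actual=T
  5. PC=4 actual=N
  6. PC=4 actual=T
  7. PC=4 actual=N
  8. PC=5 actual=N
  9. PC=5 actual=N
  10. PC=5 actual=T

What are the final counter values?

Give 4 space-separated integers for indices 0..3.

Ev 1: PC=4 idx=0 pred=N actual=T -> ctr[0]=1
Ev 2: PC=4 idx=0 pred=N actual=N -> ctr[0]=0
Ev 3: PC=5 idx=1 pred=N actual=T -> ctr[1]=1
Ev 4: PC=4 idx=0 pred=N actual=T -> ctr[0]=1
Ev 5: PC=4 idx=0 pred=N actual=N -> ctr[0]=0
Ev 6: PC=4 idx=0 pred=N actual=T -> ctr[0]=1
Ev 7: PC=4 idx=0 pred=N actual=N -> ctr[0]=0
Ev 8: PC=5 idx=1 pred=N actual=N -> ctr[1]=0
Ev 9: PC=5 idx=1 pred=N actual=N -> ctr[1]=0
Ev 10: PC=5 idx=1 pred=N actual=T -> ctr[1]=1

Answer: 0 1 0 0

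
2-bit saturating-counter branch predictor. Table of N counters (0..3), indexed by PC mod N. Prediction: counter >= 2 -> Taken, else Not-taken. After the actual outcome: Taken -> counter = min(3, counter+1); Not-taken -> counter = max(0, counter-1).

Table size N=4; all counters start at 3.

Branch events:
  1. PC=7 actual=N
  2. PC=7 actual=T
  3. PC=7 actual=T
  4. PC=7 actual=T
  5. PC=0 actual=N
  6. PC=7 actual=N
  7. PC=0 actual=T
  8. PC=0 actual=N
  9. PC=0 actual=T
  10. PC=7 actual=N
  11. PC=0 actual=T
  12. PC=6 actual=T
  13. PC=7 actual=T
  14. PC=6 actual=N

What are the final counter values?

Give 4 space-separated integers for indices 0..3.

Ev 1: PC=7 idx=3 pred=T actual=N -> ctr[3]=2
Ev 2: PC=7 idx=3 pred=T actual=T -> ctr[3]=3
Ev 3: PC=7 idx=3 pred=T actual=T -> ctr[3]=3
Ev 4: PC=7 idx=3 pred=T actual=T -> ctr[3]=3
Ev 5: PC=0 idx=0 pred=T actual=N -> ctr[0]=2
Ev 6: PC=7 idx=3 pred=T actual=N -> ctr[3]=2
Ev 7: PC=0 idx=0 pred=T actual=T -> ctr[0]=3
Ev 8: PC=0 idx=0 pred=T actual=N -> ctr[0]=2
Ev 9: PC=0 idx=0 pred=T actual=T -> ctr[0]=3
Ev 10: PC=7 idx=3 pred=T actual=N -> ctr[3]=1
Ev 11: PC=0 idx=0 pred=T actual=T -> ctr[0]=3
Ev 12: PC=6 idx=2 pred=T actual=T -> ctr[2]=3
Ev 13: PC=7 idx=3 pred=N actual=T -> ctr[3]=2
Ev 14: PC=6 idx=2 pred=T actual=N -> ctr[2]=2

Answer: 3 3 2 2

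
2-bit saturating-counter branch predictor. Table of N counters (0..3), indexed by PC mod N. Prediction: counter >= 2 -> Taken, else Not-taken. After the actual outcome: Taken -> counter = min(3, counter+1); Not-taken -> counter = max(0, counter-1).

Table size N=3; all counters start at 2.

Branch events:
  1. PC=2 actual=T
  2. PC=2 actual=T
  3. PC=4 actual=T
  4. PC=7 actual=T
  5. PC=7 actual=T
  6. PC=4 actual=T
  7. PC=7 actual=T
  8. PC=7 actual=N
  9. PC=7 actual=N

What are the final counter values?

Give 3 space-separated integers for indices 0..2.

Ev 1: PC=2 idx=2 pred=T actual=T -> ctr[2]=3
Ev 2: PC=2 idx=2 pred=T actual=T -> ctr[2]=3
Ev 3: PC=4 idx=1 pred=T actual=T -> ctr[1]=3
Ev 4: PC=7 idx=1 pred=T actual=T -> ctr[1]=3
Ev 5: PC=7 idx=1 pred=T actual=T -> ctr[1]=3
Ev 6: PC=4 idx=1 pred=T actual=T -> ctr[1]=3
Ev 7: PC=7 idx=1 pred=T actual=T -> ctr[1]=3
Ev 8: PC=7 idx=1 pred=T actual=N -> ctr[1]=2
Ev 9: PC=7 idx=1 pred=T actual=N -> ctr[1]=1

Answer: 2 1 3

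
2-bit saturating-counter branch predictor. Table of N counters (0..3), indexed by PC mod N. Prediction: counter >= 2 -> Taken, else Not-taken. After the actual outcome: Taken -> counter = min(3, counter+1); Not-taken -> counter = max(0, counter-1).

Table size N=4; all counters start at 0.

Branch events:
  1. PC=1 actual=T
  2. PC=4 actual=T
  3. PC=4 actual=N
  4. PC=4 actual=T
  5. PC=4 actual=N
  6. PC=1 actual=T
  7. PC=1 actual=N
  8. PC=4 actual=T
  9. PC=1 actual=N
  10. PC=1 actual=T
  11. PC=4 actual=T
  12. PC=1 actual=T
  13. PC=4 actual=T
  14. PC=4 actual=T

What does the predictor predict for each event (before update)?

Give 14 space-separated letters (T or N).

Answer: N N N N N N T N N N N N T T

Derivation:
Ev 1: PC=1 idx=1 pred=N actual=T -> ctr[1]=1
Ev 2: PC=4 idx=0 pred=N actual=T -> ctr[0]=1
Ev 3: PC=4 idx=0 pred=N actual=N -> ctr[0]=0
Ev 4: PC=4 idx=0 pred=N actual=T -> ctr[0]=1
Ev 5: PC=4 idx=0 pred=N actual=N -> ctr[0]=0
Ev 6: PC=1 idx=1 pred=N actual=T -> ctr[1]=2
Ev 7: PC=1 idx=1 pred=T actual=N -> ctr[1]=1
Ev 8: PC=4 idx=0 pred=N actual=T -> ctr[0]=1
Ev 9: PC=1 idx=1 pred=N actual=N -> ctr[1]=0
Ev 10: PC=1 idx=1 pred=N actual=T -> ctr[1]=1
Ev 11: PC=4 idx=0 pred=N actual=T -> ctr[0]=2
Ev 12: PC=1 idx=1 pred=N actual=T -> ctr[1]=2
Ev 13: PC=4 idx=0 pred=T actual=T -> ctr[0]=3
Ev 14: PC=4 idx=0 pred=T actual=T -> ctr[0]=3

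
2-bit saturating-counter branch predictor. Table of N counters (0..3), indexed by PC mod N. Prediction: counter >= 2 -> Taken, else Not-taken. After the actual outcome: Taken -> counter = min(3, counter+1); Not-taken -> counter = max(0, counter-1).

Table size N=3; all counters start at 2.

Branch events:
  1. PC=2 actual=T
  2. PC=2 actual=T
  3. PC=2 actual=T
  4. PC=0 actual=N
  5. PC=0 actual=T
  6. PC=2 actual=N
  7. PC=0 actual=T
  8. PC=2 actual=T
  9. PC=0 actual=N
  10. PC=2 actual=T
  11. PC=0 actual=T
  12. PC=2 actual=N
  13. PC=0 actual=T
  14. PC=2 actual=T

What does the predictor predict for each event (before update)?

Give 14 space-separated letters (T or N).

Ev 1: PC=2 idx=2 pred=T actual=T -> ctr[2]=3
Ev 2: PC=2 idx=2 pred=T actual=T -> ctr[2]=3
Ev 3: PC=2 idx=2 pred=T actual=T -> ctr[2]=3
Ev 4: PC=0 idx=0 pred=T actual=N -> ctr[0]=1
Ev 5: PC=0 idx=0 pred=N actual=T -> ctr[0]=2
Ev 6: PC=2 idx=2 pred=T actual=N -> ctr[2]=2
Ev 7: PC=0 idx=0 pred=T actual=T -> ctr[0]=3
Ev 8: PC=2 idx=2 pred=T actual=T -> ctr[2]=3
Ev 9: PC=0 idx=0 pred=T actual=N -> ctr[0]=2
Ev 10: PC=2 idx=2 pred=T actual=T -> ctr[2]=3
Ev 11: PC=0 idx=0 pred=T actual=T -> ctr[0]=3
Ev 12: PC=2 idx=2 pred=T actual=N -> ctr[2]=2
Ev 13: PC=0 idx=0 pred=T actual=T -> ctr[0]=3
Ev 14: PC=2 idx=2 pred=T actual=T -> ctr[2]=3

Answer: T T T T N T T T T T T T T T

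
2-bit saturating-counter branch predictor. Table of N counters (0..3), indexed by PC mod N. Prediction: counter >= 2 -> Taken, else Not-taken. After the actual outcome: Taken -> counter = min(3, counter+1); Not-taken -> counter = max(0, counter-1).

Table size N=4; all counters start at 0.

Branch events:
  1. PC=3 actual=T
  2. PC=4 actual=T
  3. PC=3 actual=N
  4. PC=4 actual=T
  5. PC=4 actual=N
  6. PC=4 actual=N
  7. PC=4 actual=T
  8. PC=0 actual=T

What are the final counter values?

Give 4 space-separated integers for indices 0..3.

Answer: 2 0 0 0

Derivation:
Ev 1: PC=3 idx=3 pred=N actual=T -> ctr[3]=1
Ev 2: PC=4 idx=0 pred=N actual=T -> ctr[0]=1
Ev 3: PC=3 idx=3 pred=N actual=N -> ctr[3]=0
Ev 4: PC=4 idx=0 pred=N actual=T -> ctr[0]=2
Ev 5: PC=4 idx=0 pred=T actual=N -> ctr[0]=1
Ev 6: PC=4 idx=0 pred=N actual=N -> ctr[0]=0
Ev 7: PC=4 idx=0 pred=N actual=T -> ctr[0]=1
Ev 8: PC=0 idx=0 pred=N actual=T -> ctr[0]=2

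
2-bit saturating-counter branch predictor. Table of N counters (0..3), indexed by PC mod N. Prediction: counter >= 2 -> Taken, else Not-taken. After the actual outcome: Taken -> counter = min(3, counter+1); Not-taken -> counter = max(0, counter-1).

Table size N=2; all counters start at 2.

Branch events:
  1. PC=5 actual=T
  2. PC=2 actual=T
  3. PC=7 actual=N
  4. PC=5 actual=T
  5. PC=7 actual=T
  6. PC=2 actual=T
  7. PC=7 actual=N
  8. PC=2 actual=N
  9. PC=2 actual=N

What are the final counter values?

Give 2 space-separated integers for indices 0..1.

Answer: 1 2

Derivation:
Ev 1: PC=5 idx=1 pred=T actual=T -> ctr[1]=3
Ev 2: PC=2 idx=0 pred=T actual=T -> ctr[0]=3
Ev 3: PC=7 idx=1 pred=T actual=N -> ctr[1]=2
Ev 4: PC=5 idx=1 pred=T actual=T -> ctr[1]=3
Ev 5: PC=7 idx=1 pred=T actual=T -> ctr[1]=3
Ev 6: PC=2 idx=0 pred=T actual=T -> ctr[0]=3
Ev 7: PC=7 idx=1 pred=T actual=N -> ctr[1]=2
Ev 8: PC=2 idx=0 pred=T actual=N -> ctr[0]=2
Ev 9: PC=2 idx=0 pred=T actual=N -> ctr[0]=1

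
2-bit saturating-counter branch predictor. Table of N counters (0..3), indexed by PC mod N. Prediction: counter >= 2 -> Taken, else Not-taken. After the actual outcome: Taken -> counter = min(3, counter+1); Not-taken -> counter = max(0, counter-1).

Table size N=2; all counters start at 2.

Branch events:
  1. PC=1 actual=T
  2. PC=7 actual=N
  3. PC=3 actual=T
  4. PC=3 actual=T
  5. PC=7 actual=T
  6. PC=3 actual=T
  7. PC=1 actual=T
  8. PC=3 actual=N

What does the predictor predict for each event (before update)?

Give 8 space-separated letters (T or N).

Ev 1: PC=1 idx=1 pred=T actual=T -> ctr[1]=3
Ev 2: PC=7 idx=1 pred=T actual=N -> ctr[1]=2
Ev 3: PC=3 idx=1 pred=T actual=T -> ctr[1]=3
Ev 4: PC=3 idx=1 pred=T actual=T -> ctr[1]=3
Ev 5: PC=7 idx=1 pred=T actual=T -> ctr[1]=3
Ev 6: PC=3 idx=1 pred=T actual=T -> ctr[1]=3
Ev 7: PC=1 idx=1 pred=T actual=T -> ctr[1]=3
Ev 8: PC=3 idx=1 pred=T actual=N -> ctr[1]=2

Answer: T T T T T T T T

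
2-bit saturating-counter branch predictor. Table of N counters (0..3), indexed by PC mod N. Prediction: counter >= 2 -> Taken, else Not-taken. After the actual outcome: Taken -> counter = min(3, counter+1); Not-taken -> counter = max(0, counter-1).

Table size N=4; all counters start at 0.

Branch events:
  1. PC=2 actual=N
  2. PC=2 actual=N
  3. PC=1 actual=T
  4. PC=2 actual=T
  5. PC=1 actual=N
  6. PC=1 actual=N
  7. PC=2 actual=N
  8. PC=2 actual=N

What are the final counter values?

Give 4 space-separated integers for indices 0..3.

Answer: 0 0 0 0

Derivation:
Ev 1: PC=2 idx=2 pred=N actual=N -> ctr[2]=0
Ev 2: PC=2 idx=2 pred=N actual=N -> ctr[2]=0
Ev 3: PC=1 idx=1 pred=N actual=T -> ctr[1]=1
Ev 4: PC=2 idx=2 pred=N actual=T -> ctr[2]=1
Ev 5: PC=1 idx=1 pred=N actual=N -> ctr[1]=0
Ev 6: PC=1 idx=1 pred=N actual=N -> ctr[1]=0
Ev 7: PC=2 idx=2 pred=N actual=N -> ctr[2]=0
Ev 8: PC=2 idx=2 pred=N actual=N -> ctr[2]=0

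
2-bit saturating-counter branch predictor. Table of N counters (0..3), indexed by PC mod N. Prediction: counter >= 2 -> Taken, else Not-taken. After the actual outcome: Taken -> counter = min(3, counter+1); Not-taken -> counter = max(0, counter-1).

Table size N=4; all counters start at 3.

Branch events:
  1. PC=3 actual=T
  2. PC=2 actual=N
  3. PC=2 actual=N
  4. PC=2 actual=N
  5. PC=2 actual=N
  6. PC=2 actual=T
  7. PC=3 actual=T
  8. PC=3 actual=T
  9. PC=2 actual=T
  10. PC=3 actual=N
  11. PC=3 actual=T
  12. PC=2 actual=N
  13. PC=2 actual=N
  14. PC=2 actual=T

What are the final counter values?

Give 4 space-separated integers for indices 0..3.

Ev 1: PC=3 idx=3 pred=T actual=T -> ctr[3]=3
Ev 2: PC=2 idx=2 pred=T actual=N -> ctr[2]=2
Ev 3: PC=2 idx=2 pred=T actual=N -> ctr[2]=1
Ev 4: PC=2 idx=2 pred=N actual=N -> ctr[2]=0
Ev 5: PC=2 idx=2 pred=N actual=N -> ctr[2]=0
Ev 6: PC=2 idx=2 pred=N actual=T -> ctr[2]=1
Ev 7: PC=3 idx=3 pred=T actual=T -> ctr[3]=3
Ev 8: PC=3 idx=3 pred=T actual=T -> ctr[3]=3
Ev 9: PC=2 idx=2 pred=N actual=T -> ctr[2]=2
Ev 10: PC=3 idx=3 pred=T actual=N -> ctr[3]=2
Ev 11: PC=3 idx=3 pred=T actual=T -> ctr[3]=3
Ev 12: PC=2 idx=2 pred=T actual=N -> ctr[2]=1
Ev 13: PC=2 idx=2 pred=N actual=N -> ctr[2]=0
Ev 14: PC=2 idx=2 pred=N actual=T -> ctr[2]=1

Answer: 3 3 1 3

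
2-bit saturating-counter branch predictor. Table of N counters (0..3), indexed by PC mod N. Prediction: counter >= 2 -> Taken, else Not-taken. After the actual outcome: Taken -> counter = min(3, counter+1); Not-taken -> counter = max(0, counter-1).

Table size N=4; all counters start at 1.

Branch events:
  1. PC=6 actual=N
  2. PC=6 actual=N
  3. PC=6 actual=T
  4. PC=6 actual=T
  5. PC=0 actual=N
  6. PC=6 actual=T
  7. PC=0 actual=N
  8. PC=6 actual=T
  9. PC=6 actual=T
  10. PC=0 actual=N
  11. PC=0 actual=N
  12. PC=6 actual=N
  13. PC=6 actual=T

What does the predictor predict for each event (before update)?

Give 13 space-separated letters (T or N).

Ev 1: PC=6 idx=2 pred=N actual=N -> ctr[2]=0
Ev 2: PC=6 idx=2 pred=N actual=N -> ctr[2]=0
Ev 3: PC=6 idx=2 pred=N actual=T -> ctr[2]=1
Ev 4: PC=6 idx=2 pred=N actual=T -> ctr[2]=2
Ev 5: PC=0 idx=0 pred=N actual=N -> ctr[0]=0
Ev 6: PC=6 idx=2 pred=T actual=T -> ctr[2]=3
Ev 7: PC=0 idx=0 pred=N actual=N -> ctr[0]=0
Ev 8: PC=6 idx=2 pred=T actual=T -> ctr[2]=3
Ev 9: PC=6 idx=2 pred=T actual=T -> ctr[2]=3
Ev 10: PC=0 idx=0 pred=N actual=N -> ctr[0]=0
Ev 11: PC=0 idx=0 pred=N actual=N -> ctr[0]=0
Ev 12: PC=6 idx=2 pred=T actual=N -> ctr[2]=2
Ev 13: PC=6 idx=2 pred=T actual=T -> ctr[2]=3

Answer: N N N N N T N T T N N T T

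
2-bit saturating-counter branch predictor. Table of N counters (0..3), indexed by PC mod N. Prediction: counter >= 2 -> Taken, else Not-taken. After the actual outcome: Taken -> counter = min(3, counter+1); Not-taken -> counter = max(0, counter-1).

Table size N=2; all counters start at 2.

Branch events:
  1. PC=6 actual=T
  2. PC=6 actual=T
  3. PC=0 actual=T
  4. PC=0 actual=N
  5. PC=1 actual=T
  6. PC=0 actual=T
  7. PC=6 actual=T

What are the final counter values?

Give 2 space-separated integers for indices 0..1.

Ev 1: PC=6 idx=0 pred=T actual=T -> ctr[0]=3
Ev 2: PC=6 idx=0 pred=T actual=T -> ctr[0]=3
Ev 3: PC=0 idx=0 pred=T actual=T -> ctr[0]=3
Ev 4: PC=0 idx=0 pred=T actual=N -> ctr[0]=2
Ev 5: PC=1 idx=1 pred=T actual=T -> ctr[1]=3
Ev 6: PC=0 idx=0 pred=T actual=T -> ctr[0]=3
Ev 7: PC=6 idx=0 pred=T actual=T -> ctr[0]=3

Answer: 3 3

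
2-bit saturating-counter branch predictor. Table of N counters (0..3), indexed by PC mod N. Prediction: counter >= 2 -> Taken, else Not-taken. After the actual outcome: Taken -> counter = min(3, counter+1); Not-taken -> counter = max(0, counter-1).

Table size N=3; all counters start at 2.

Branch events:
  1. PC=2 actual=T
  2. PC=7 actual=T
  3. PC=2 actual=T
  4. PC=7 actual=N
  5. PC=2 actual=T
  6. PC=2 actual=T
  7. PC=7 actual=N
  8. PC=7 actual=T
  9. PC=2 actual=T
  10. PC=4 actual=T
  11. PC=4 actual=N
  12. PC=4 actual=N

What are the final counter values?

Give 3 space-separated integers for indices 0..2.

Answer: 2 1 3

Derivation:
Ev 1: PC=2 idx=2 pred=T actual=T -> ctr[2]=3
Ev 2: PC=7 idx=1 pred=T actual=T -> ctr[1]=3
Ev 3: PC=2 idx=2 pred=T actual=T -> ctr[2]=3
Ev 4: PC=7 idx=1 pred=T actual=N -> ctr[1]=2
Ev 5: PC=2 idx=2 pred=T actual=T -> ctr[2]=3
Ev 6: PC=2 idx=2 pred=T actual=T -> ctr[2]=3
Ev 7: PC=7 idx=1 pred=T actual=N -> ctr[1]=1
Ev 8: PC=7 idx=1 pred=N actual=T -> ctr[1]=2
Ev 9: PC=2 idx=2 pred=T actual=T -> ctr[2]=3
Ev 10: PC=4 idx=1 pred=T actual=T -> ctr[1]=3
Ev 11: PC=4 idx=1 pred=T actual=N -> ctr[1]=2
Ev 12: PC=4 idx=1 pred=T actual=N -> ctr[1]=1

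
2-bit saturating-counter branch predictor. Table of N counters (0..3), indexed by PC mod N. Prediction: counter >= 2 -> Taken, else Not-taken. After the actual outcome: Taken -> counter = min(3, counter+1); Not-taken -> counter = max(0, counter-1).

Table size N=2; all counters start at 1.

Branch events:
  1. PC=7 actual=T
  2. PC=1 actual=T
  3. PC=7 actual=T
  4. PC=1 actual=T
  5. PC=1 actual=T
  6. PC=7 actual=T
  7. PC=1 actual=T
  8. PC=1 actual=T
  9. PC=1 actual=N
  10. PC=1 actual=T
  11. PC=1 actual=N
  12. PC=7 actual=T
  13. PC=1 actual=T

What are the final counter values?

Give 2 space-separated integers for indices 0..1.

Ev 1: PC=7 idx=1 pred=N actual=T -> ctr[1]=2
Ev 2: PC=1 idx=1 pred=T actual=T -> ctr[1]=3
Ev 3: PC=7 idx=1 pred=T actual=T -> ctr[1]=3
Ev 4: PC=1 idx=1 pred=T actual=T -> ctr[1]=3
Ev 5: PC=1 idx=1 pred=T actual=T -> ctr[1]=3
Ev 6: PC=7 idx=1 pred=T actual=T -> ctr[1]=3
Ev 7: PC=1 idx=1 pred=T actual=T -> ctr[1]=3
Ev 8: PC=1 idx=1 pred=T actual=T -> ctr[1]=3
Ev 9: PC=1 idx=1 pred=T actual=N -> ctr[1]=2
Ev 10: PC=1 idx=1 pred=T actual=T -> ctr[1]=3
Ev 11: PC=1 idx=1 pred=T actual=N -> ctr[1]=2
Ev 12: PC=7 idx=1 pred=T actual=T -> ctr[1]=3
Ev 13: PC=1 idx=1 pred=T actual=T -> ctr[1]=3

Answer: 1 3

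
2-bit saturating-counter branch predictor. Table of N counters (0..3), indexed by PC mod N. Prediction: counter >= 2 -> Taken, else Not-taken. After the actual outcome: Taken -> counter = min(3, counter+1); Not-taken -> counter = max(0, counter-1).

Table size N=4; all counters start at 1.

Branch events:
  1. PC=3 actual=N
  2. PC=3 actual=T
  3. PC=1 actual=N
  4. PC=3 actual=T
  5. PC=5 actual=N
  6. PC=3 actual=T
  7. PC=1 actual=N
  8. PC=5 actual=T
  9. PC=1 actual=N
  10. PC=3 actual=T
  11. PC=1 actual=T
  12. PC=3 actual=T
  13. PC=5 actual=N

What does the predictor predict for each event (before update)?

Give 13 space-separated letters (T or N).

Answer: N N N N N T N N N T N T N

Derivation:
Ev 1: PC=3 idx=3 pred=N actual=N -> ctr[3]=0
Ev 2: PC=3 idx=3 pred=N actual=T -> ctr[3]=1
Ev 3: PC=1 idx=1 pred=N actual=N -> ctr[1]=0
Ev 4: PC=3 idx=3 pred=N actual=T -> ctr[3]=2
Ev 5: PC=5 idx=1 pred=N actual=N -> ctr[1]=0
Ev 6: PC=3 idx=3 pred=T actual=T -> ctr[3]=3
Ev 7: PC=1 idx=1 pred=N actual=N -> ctr[1]=0
Ev 8: PC=5 idx=1 pred=N actual=T -> ctr[1]=1
Ev 9: PC=1 idx=1 pred=N actual=N -> ctr[1]=0
Ev 10: PC=3 idx=3 pred=T actual=T -> ctr[3]=3
Ev 11: PC=1 idx=1 pred=N actual=T -> ctr[1]=1
Ev 12: PC=3 idx=3 pred=T actual=T -> ctr[3]=3
Ev 13: PC=5 idx=1 pred=N actual=N -> ctr[1]=0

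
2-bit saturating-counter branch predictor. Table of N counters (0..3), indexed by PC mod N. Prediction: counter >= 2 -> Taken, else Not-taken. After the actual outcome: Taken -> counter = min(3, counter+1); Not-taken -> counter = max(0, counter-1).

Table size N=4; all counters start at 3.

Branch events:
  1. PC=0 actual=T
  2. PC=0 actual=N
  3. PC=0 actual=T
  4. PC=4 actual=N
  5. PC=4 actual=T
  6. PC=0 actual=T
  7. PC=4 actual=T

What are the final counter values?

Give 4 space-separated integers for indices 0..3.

Ev 1: PC=0 idx=0 pred=T actual=T -> ctr[0]=3
Ev 2: PC=0 idx=0 pred=T actual=N -> ctr[0]=2
Ev 3: PC=0 idx=0 pred=T actual=T -> ctr[0]=3
Ev 4: PC=4 idx=0 pred=T actual=N -> ctr[0]=2
Ev 5: PC=4 idx=0 pred=T actual=T -> ctr[0]=3
Ev 6: PC=0 idx=0 pred=T actual=T -> ctr[0]=3
Ev 7: PC=4 idx=0 pred=T actual=T -> ctr[0]=3

Answer: 3 3 3 3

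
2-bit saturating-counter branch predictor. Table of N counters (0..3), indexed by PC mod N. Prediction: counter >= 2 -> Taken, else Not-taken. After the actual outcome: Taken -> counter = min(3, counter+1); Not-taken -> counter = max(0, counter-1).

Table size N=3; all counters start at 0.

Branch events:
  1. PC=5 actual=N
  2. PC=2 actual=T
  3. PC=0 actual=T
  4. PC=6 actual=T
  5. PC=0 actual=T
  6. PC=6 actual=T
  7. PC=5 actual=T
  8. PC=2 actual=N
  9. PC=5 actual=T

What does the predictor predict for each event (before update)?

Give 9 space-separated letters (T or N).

Ev 1: PC=5 idx=2 pred=N actual=N -> ctr[2]=0
Ev 2: PC=2 idx=2 pred=N actual=T -> ctr[2]=1
Ev 3: PC=0 idx=0 pred=N actual=T -> ctr[0]=1
Ev 4: PC=6 idx=0 pred=N actual=T -> ctr[0]=2
Ev 5: PC=0 idx=0 pred=T actual=T -> ctr[0]=3
Ev 6: PC=6 idx=0 pred=T actual=T -> ctr[0]=3
Ev 7: PC=5 idx=2 pred=N actual=T -> ctr[2]=2
Ev 8: PC=2 idx=2 pred=T actual=N -> ctr[2]=1
Ev 9: PC=5 idx=2 pred=N actual=T -> ctr[2]=2

Answer: N N N N T T N T N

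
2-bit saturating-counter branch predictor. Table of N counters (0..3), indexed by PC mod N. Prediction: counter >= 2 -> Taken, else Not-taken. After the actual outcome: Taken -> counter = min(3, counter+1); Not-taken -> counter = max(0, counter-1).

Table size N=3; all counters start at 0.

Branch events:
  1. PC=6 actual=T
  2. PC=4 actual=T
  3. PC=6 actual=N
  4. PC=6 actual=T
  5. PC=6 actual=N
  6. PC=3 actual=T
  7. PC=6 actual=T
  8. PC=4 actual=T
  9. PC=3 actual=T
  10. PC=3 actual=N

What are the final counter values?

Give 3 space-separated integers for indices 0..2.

Ev 1: PC=6 idx=0 pred=N actual=T -> ctr[0]=1
Ev 2: PC=4 idx=1 pred=N actual=T -> ctr[1]=1
Ev 3: PC=6 idx=0 pred=N actual=N -> ctr[0]=0
Ev 4: PC=6 idx=0 pred=N actual=T -> ctr[0]=1
Ev 5: PC=6 idx=0 pred=N actual=N -> ctr[0]=0
Ev 6: PC=3 idx=0 pred=N actual=T -> ctr[0]=1
Ev 7: PC=6 idx=0 pred=N actual=T -> ctr[0]=2
Ev 8: PC=4 idx=1 pred=N actual=T -> ctr[1]=2
Ev 9: PC=3 idx=0 pred=T actual=T -> ctr[0]=3
Ev 10: PC=3 idx=0 pred=T actual=N -> ctr[0]=2

Answer: 2 2 0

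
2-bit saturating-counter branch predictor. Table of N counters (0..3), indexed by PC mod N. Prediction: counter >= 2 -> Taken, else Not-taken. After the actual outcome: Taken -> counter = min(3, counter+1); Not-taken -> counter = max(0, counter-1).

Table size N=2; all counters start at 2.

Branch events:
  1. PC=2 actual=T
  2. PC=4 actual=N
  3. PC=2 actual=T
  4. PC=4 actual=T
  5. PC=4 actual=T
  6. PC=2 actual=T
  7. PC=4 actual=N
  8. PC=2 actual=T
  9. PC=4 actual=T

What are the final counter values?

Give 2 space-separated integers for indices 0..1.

Ev 1: PC=2 idx=0 pred=T actual=T -> ctr[0]=3
Ev 2: PC=4 idx=0 pred=T actual=N -> ctr[0]=2
Ev 3: PC=2 idx=0 pred=T actual=T -> ctr[0]=3
Ev 4: PC=4 idx=0 pred=T actual=T -> ctr[0]=3
Ev 5: PC=4 idx=0 pred=T actual=T -> ctr[0]=3
Ev 6: PC=2 idx=0 pred=T actual=T -> ctr[0]=3
Ev 7: PC=4 idx=0 pred=T actual=N -> ctr[0]=2
Ev 8: PC=2 idx=0 pred=T actual=T -> ctr[0]=3
Ev 9: PC=4 idx=0 pred=T actual=T -> ctr[0]=3

Answer: 3 2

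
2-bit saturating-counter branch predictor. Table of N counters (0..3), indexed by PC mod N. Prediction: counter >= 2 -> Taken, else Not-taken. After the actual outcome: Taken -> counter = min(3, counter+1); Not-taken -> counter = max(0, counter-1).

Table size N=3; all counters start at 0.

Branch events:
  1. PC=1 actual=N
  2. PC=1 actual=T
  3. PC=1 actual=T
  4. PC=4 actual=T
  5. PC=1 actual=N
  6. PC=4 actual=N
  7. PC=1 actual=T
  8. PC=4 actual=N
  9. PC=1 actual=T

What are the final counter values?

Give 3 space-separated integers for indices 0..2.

Ev 1: PC=1 idx=1 pred=N actual=N -> ctr[1]=0
Ev 2: PC=1 idx=1 pred=N actual=T -> ctr[1]=1
Ev 3: PC=1 idx=1 pred=N actual=T -> ctr[1]=2
Ev 4: PC=4 idx=1 pred=T actual=T -> ctr[1]=3
Ev 5: PC=1 idx=1 pred=T actual=N -> ctr[1]=2
Ev 6: PC=4 idx=1 pred=T actual=N -> ctr[1]=1
Ev 7: PC=1 idx=1 pred=N actual=T -> ctr[1]=2
Ev 8: PC=4 idx=1 pred=T actual=N -> ctr[1]=1
Ev 9: PC=1 idx=1 pred=N actual=T -> ctr[1]=2

Answer: 0 2 0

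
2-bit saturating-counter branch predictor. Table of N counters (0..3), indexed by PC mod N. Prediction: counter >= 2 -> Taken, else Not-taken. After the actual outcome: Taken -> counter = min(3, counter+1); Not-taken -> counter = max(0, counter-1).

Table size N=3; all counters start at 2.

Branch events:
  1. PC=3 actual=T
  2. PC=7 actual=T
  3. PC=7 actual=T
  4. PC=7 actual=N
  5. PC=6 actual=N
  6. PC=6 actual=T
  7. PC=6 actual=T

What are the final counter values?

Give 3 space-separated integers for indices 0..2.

Answer: 3 2 2

Derivation:
Ev 1: PC=3 idx=0 pred=T actual=T -> ctr[0]=3
Ev 2: PC=7 idx=1 pred=T actual=T -> ctr[1]=3
Ev 3: PC=7 idx=1 pred=T actual=T -> ctr[1]=3
Ev 4: PC=7 idx=1 pred=T actual=N -> ctr[1]=2
Ev 5: PC=6 idx=0 pred=T actual=N -> ctr[0]=2
Ev 6: PC=6 idx=0 pred=T actual=T -> ctr[0]=3
Ev 7: PC=6 idx=0 pred=T actual=T -> ctr[0]=3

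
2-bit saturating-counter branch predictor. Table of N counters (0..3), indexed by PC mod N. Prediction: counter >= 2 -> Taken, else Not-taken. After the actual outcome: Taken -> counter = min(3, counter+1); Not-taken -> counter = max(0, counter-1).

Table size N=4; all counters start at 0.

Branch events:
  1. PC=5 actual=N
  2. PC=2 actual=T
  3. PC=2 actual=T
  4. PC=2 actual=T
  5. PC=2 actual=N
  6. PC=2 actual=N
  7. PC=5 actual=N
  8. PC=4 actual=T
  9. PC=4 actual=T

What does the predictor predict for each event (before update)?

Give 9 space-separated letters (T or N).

Answer: N N N T T T N N N

Derivation:
Ev 1: PC=5 idx=1 pred=N actual=N -> ctr[1]=0
Ev 2: PC=2 idx=2 pred=N actual=T -> ctr[2]=1
Ev 3: PC=2 idx=2 pred=N actual=T -> ctr[2]=2
Ev 4: PC=2 idx=2 pred=T actual=T -> ctr[2]=3
Ev 5: PC=2 idx=2 pred=T actual=N -> ctr[2]=2
Ev 6: PC=2 idx=2 pred=T actual=N -> ctr[2]=1
Ev 7: PC=5 idx=1 pred=N actual=N -> ctr[1]=0
Ev 8: PC=4 idx=0 pred=N actual=T -> ctr[0]=1
Ev 9: PC=4 idx=0 pred=N actual=T -> ctr[0]=2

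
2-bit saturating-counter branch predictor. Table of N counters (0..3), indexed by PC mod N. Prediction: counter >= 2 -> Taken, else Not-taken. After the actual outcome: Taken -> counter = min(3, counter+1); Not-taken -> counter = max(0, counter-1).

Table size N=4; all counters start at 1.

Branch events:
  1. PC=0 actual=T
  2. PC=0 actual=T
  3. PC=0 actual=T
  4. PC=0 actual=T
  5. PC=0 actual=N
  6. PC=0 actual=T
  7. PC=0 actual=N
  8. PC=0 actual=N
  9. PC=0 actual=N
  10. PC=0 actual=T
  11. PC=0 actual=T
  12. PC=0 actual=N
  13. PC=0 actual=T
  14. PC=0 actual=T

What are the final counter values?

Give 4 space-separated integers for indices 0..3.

Answer: 3 1 1 1

Derivation:
Ev 1: PC=0 idx=0 pred=N actual=T -> ctr[0]=2
Ev 2: PC=0 idx=0 pred=T actual=T -> ctr[0]=3
Ev 3: PC=0 idx=0 pred=T actual=T -> ctr[0]=3
Ev 4: PC=0 idx=0 pred=T actual=T -> ctr[0]=3
Ev 5: PC=0 idx=0 pred=T actual=N -> ctr[0]=2
Ev 6: PC=0 idx=0 pred=T actual=T -> ctr[0]=3
Ev 7: PC=0 idx=0 pred=T actual=N -> ctr[0]=2
Ev 8: PC=0 idx=0 pred=T actual=N -> ctr[0]=1
Ev 9: PC=0 idx=0 pred=N actual=N -> ctr[0]=0
Ev 10: PC=0 idx=0 pred=N actual=T -> ctr[0]=1
Ev 11: PC=0 idx=0 pred=N actual=T -> ctr[0]=2
Ev 12: PC=0 idx=0 pred=T actual=N -> ctr[0]=1
Ev 13: PC=0 idx=0 pred=N actual=T -> ctr[0]=2
Ev 14: PC=0 idx=0 pred=T actual=T -> ctr[0]=3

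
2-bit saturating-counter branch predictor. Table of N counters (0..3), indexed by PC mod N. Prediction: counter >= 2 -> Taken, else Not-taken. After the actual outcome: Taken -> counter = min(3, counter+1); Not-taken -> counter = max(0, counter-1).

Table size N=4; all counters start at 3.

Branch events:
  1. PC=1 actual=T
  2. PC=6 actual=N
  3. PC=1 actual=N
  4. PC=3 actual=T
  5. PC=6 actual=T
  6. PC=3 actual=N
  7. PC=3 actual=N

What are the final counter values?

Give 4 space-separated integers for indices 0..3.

Answer: 3 2 3 1

Derivation:
Ev 1: PC=1 idx=1 pred=T actual=T -> ctr[1]=3
Ev 2: PC=6 idx=2 pred=T actual=N -> ctr[2]=2
Ev 3: PC=1 idx=1 pred=T actual=N -> ctr[1]=2
Ev 4: PC=3 idx=3 pred=T actual=T -> ctr[3]=3
Ev 5: PC=6 idx=2 pred=T actual=T -> ctr[2]=3
Ev 6: PC=3 idx=3 pred=T actual=N -> ctr[3]=2
Ev 7: PC=3 idx=3 pred=T actual=N -> ctr[3]=1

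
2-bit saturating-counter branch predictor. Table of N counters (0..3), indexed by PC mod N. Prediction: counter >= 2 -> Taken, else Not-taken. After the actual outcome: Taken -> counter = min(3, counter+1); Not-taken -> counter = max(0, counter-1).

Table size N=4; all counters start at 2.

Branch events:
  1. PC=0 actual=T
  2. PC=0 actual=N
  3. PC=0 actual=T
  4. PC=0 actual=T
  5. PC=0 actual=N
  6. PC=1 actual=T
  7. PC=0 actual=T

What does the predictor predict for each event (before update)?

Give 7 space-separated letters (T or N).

Answer: T T T T T T T

Derivation:
Ev 1: PC=0 idx=0 pred=T actual=T -> ctr[0]=3
Ev 2: PC=0 idx=0 pred=T actual=N -> ctr[0]=2
Ev 3: PC=0 idx=0 pred=T actual=T -> ctr[0]=3
Ev 4: PC=0 idx=0 pred=T actual=T -> ctr[0]=3
Ev 5: PC=0 idx=0 pred=T actual=N -> ctr[0]=2
Ev 6: PC=1 idx=1 pred=T actual=T -> ctr[1]=3
Ev 7: PC=0 idx=0 pred=T actual=T -> ctr[0]=3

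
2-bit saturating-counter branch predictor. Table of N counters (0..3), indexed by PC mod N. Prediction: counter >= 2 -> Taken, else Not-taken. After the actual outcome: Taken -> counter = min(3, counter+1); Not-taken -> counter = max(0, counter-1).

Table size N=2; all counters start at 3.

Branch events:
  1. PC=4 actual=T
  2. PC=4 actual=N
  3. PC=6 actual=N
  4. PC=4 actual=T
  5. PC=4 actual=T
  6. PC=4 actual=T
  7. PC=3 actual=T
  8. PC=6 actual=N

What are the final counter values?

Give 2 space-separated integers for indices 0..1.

Answer: 2 3

Derivation:
Ev 1: PC=4 idx=0 pred=T actual=T -> ctr[0]=3
Ev 2: PC=4 idx=0 pred=T actual=N -> ctr[0]=2
Ev 3: PC=6 idx=0 pred=T actual=N -> ctr[0]=1
Ev 4: PC=4 idx=0 pred=N actual=T -> ctr[0]=2
Ev 5: PC=4 idx=0 pred=T actual=T -> ctr[0]=3
Ev 6: PC=4 idx=0 pred=T actual=T -> ctr[0]=3
Ev 7: PC=3 idx=1 pred=T actual=T -> ctr[1]=3
Ev 8: PC=6 idx=0 pred=T actual=N -> ctr[0]=2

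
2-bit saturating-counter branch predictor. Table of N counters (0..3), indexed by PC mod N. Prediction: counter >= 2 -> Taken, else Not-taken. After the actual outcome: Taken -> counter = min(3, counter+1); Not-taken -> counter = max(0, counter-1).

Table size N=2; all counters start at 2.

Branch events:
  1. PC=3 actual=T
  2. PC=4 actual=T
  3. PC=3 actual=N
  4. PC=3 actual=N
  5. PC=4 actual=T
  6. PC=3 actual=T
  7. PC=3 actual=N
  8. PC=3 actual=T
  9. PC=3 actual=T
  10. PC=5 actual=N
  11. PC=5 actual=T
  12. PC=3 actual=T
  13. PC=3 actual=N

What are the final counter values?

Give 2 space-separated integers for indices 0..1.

Answer: 3 2

Derivation:
Ev 1: PC=3 idx=1 pred=T actual=T -> ctr[1]=3
Ev 2: PC=4 idx=0 pred=T actual=T -> ctr[0]=3
Ev 3: PC=3 idx=1 pred=T actual=N -> ctr[1]=2
Ev 4: PC=3 idx=1 pred=T actual=N -> ctr[1]=1
Ev 5: PC=4 idx=0 pred=T actual=T -> ctr[0]=3
Ev 6: PC=3 idx=1 pred=N actual=T -> ctr[1]=2
Ev 7: PC=3 idx=1 pred=T actual=N -> ctr[1]=1
Ev 8: PC=3 idx=1 pred=N actual=T -> ctr[1]=2
Ev 9: PC=3 idx=1 pred=T actual=T -> ctr[1]=3
Ev 10: PC=5 idx=1 pred=T actual=N -> ctr[1]=2
Ev 11: PC=5 idx=1 pred=T actual=T -> ctr[1]=3
Ev 12: PC=3 idx=1 pred=T actual=T -> ctr[1]=3
Ev 13: PC=3 idx=1 pred=T actual=N -> ctr[1]=2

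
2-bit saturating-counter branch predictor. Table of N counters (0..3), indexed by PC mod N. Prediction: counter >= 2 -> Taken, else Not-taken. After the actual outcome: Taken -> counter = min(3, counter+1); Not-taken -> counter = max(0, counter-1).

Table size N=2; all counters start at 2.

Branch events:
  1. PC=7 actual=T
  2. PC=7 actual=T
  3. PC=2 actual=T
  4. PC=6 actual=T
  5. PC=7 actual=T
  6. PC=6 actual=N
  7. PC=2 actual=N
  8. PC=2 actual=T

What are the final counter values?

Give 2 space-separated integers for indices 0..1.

Ev 1: PC=7 idx=1 pred=T actual=T -> ctr[1]=3
Ev 2: PC=7 idx=1 pred=T actual=T -> ctr[1]=3
Ev 3: PC=2 idx=0 pred=T actual=T -> ctr[0]=3
Ev 4: PC=6 idx=0 pred=T actual=T -> ctr[0]=3
Ev 5: PC=7 idx=1 pred=T actual=T -> ctr[1]=3
Ev 6: PC=6 idx=0 pred=T actual=N -> ctr[0]=2
Ev 7: PC=2 idx=0 pred=T actual=N -> ctr[0]=1
Ev 8: PC=2 idx=0 pred=N actual=T -> ctr[0]=2

Answer: 2 3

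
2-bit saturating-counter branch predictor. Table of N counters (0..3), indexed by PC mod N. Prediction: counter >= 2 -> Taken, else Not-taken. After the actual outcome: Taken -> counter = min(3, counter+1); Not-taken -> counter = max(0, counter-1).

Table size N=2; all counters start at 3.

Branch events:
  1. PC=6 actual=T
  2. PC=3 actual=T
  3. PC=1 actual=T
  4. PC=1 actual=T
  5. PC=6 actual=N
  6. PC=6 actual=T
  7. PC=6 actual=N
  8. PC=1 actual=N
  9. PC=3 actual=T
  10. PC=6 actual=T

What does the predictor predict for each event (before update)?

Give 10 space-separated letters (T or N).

Ev 1: PC=6 idx=0 pred=T actual=T -> ctr[0]=3
Ev 2: PC=3 idx=1 pred=T actual=T -> ctr[1]=3
Ev 3: PC=1 idx=1 pred=T actual=T -> ctr[1]=3
Ev 4: PC=1 idx=1 pred=T actual=T -> ctr[1]=3
Ev 5: PC=6 idx=0 pred=T actual=N -> ctr[0]=2
Ev 6: PC=6 idx=0 pred=T actual=T -> ctr[0]=3
Ev 7: PC=6 idx=0 pred=T actual=N -> ctr[0]=2
Ev 8: PC=1 idx=1 pred=T actual=N -> ctr[1]=2
Ev 9: PC=3 idx=1 pred=T actual=T -> ctr[1]=3
Ev 10: PC=6 idx=0 pred=T actual=T -> ctr[0]=3

Answer: T T T T T T T T T T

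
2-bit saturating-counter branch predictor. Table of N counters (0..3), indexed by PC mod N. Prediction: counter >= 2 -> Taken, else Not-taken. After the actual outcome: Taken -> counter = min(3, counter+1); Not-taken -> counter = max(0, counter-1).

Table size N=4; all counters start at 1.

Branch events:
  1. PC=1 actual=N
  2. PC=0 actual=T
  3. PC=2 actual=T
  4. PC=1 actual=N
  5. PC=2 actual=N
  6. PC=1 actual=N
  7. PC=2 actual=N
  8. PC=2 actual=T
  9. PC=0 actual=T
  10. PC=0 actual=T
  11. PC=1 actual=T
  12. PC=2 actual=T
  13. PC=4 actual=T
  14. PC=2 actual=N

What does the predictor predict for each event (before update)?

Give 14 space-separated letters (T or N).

Ev 1: PC=1 idx=1 pred=N actual=N -> ctr[1]=0
Ev 2: PC=0 idx=0 pred=N actual=T -> ctr[0]=2
Ev 3: PC=2 idx=2 pred=N actual=T -> ctr[2]=2
Ev 4: PC=1 idx=1 pred=N actual=N -> ctr[1]=0
Ev 5: PC=2 idx=2 pred=T actual=N -> ctr[2]=1
Ev 6: PC=1 idx=1 pred=N actual=N -> ctr[1]=0
Ev 7: PC=2 idx=2 pred=N actual=N -> ctr[2]=0
Ev 8: PC=2 idx=2 pred=N actual=T -> ctr[2]=1
Ev 9: PC=0 idx=0 pred=T actual=T -> ctr[0]=3
Ev 10: PC=0 idx=0 pred=T actual=T -> ctr[0]=3
Ev 11: PC=1 idx=1 pred=N actual=T -> ctr[1]=1
Ev 12: PC=2 idx=2 pred=N actual=T -> ctr[2]=2
Ev 13: PC=4 idx=0 pred=T actual=T -> ctr[0]=3
Ev 14: PC=2 idx=2 pred=T actual=N -> ctr[2]=1

Answer: N N N N T N N N T T N N T T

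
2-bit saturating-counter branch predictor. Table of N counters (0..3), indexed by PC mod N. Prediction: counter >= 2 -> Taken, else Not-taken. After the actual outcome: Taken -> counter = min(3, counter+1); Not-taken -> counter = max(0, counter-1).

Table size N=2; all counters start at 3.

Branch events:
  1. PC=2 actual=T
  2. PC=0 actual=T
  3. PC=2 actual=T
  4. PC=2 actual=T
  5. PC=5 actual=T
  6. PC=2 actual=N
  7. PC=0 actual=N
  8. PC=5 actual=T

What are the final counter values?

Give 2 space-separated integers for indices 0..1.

Ev 1: PC=2 idx=0 pred=T actual=T -> ctr[0]=3
Ev 2: PC=0 idx=0 pred=T actual=T -> ctr[0]=3
Ev 3: PC=2 idx=0 pred=T actual=T -> ctr[0]=3
Ev 4: PC=2 idx=0 pred=T actual=T -> ctr[0]=3
Ev 5: PC=5 idx=1 pred=T actual=T -> ctr[1]=3
Ev 6: PC=2 idx=0 pred=T actual=N -> ctr[0]=2
Ev 7: PC=0 idx=0 pred=T actual=N -> ctr[0]=1
Ev 8: PC=5 idx=1 pred=T actual=T -> ctr[1]=3

Answer: 1 3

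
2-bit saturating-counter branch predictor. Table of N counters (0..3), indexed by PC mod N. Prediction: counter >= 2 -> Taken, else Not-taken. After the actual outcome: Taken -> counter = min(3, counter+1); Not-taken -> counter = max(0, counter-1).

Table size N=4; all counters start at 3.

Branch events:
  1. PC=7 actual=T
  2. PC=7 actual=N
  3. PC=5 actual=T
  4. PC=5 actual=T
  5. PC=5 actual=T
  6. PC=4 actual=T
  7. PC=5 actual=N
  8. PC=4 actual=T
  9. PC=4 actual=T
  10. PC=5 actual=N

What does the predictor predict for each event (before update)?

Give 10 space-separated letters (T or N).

Answer: T T T T T T T T T T

Derivation:
Ev 1: PC=7 idx=3 pred=T actual=T -> ctr[3]=3
Ev 2: PC=7 idx=3 pred=T actual=N -> ctr[3]=2
Ev 3: PC=5 idx=1 pred=T actual=T -> ctr[1]=3
Ev 4: PC=5 idx=1 pred=T actual=T -> ctr[1]=3
Ev 5: PC=5 idx=1 pred=T actual=T -> ctr[1]=3
Ev 6: PC=4 idx=0 pred=T actual=T -> ctr[0]=3
Ev 7: PC=5 idx=1 pred=T actual=N -> ctr[1]=2
Ev 8: PC=4 idx=0 pred=T actual=T -> ctr[0]=3
Ev 9: PC=4 idx=0 pred=T actual=T -> ctr[0]=3
Ev 10: PC=5 idx=1 pred=T actual=N -> ctr[1]=1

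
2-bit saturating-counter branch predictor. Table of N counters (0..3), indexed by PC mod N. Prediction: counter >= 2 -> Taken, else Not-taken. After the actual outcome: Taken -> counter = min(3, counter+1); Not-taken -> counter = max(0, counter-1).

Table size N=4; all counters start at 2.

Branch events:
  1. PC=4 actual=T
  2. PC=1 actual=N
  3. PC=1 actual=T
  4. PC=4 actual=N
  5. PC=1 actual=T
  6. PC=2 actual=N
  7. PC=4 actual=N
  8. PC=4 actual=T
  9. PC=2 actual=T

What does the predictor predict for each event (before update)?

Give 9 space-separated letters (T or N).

Ev 1: PC=4 idx=0 pred=T actual=T -> ctr[0]=3
Ev 2: PC=1 idx=1 pred=T actual=N -> ctr[1]=1
Ev 3: PC=1 idx=1 pred=N actual=T -> ctr[1]=2
Ev 4: PC=4 idx=0 pred=T actual=N -> ctr[0]=2
Ev 5: PC=1 idx=1 pred=T actual=T -> ctr[1]=3
Ev 6: PC=2 idx=2 pred=T actual=N -> ctr[2]=1
Ev 7: PC=4 idx=0 pred=T actual=N -> ctr[0]=1
Ev 8: PC=4 idx=0 pred=N actual=T -> ctr[0]=2
Ev 9: PC=2 idx=2 pred=N actual=T -> ctr[2]=2

Answer: T T N T T T T N N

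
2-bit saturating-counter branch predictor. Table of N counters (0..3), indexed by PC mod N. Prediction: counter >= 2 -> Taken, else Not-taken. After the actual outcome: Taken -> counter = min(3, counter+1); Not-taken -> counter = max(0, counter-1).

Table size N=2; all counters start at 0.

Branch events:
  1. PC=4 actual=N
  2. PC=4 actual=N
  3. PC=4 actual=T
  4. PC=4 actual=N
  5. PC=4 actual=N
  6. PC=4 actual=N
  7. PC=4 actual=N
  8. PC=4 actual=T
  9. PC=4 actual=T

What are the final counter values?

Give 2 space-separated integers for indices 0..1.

Ev 1: PC=4 idx=0 pred=N actual=N -> ctr[0]=0
Ev 2: PC=4 idx=0 pred=N actual=N -> ctr[0]=0
Ev 3: PC=4 idx=0 pred=N actual=T -> ctr[0]=1
Ev 4: PC=4 idx=0 pred=N actual=N -> ctr[0]=0
Ev 5: PC=4 idx=0 pred=N actual=N -> ctr[0]=0
Ev 6: PC=4 idx=0 pred=N actual=N -> ctr[0]=0
Ev 7: PC=4 idx=0 pred=N actual=N -> ctr[0]=0
Ev 8: PC=4 idx=0 pred=N actual=T -> ctr[0]=1
Ev 9: PC=4 idx=0 pred=N actual=T -> ctr[0]=2

Answer: 2 0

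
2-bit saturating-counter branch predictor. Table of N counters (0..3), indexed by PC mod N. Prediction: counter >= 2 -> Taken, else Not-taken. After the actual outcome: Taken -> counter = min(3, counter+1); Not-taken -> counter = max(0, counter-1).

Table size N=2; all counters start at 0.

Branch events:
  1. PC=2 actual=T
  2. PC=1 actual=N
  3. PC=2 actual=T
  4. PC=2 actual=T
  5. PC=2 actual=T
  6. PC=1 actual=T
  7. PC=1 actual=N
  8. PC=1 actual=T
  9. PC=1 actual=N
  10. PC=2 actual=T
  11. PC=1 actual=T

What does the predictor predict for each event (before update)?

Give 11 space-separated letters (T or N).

Answer: N N N T T N N N N T N

Derivation:
Ev 1: PC=2 idx=0 pred=N actual=T -> ctr[0]=1
Ev 2: PC=1 idx=1 pred=N actual=N -> ctr[1]=0
Ev 3: PC=2 idx=0 pred=N actual=T -> ctr[0]=2
Ev 4: PC=2 idx=0 pred=T actual=T -> ctr[0]=3
Ev 5: PC=2 idx=0 pred=T actual=T -> ctr[0]=3
Ev 6: PC=1 idx=1 pred=N actual=T -> ctr[1]=1
Ev 7: PC=1 idx=1 pred=N actual=N -> ctr[1]=0
Ev 8: PC=1 idx=1 pred=N actual=T -> ctr[1]=1
Ev 9: PC=1 idx=1 pred=N actual=N -> ctr[1]=0
Ev 10: PC=2 idx=0 pred=T actual=T -> ctr[0]=3
Ev 11: PC=1 idx=1 pred=N actual=T -> ctr[1]=1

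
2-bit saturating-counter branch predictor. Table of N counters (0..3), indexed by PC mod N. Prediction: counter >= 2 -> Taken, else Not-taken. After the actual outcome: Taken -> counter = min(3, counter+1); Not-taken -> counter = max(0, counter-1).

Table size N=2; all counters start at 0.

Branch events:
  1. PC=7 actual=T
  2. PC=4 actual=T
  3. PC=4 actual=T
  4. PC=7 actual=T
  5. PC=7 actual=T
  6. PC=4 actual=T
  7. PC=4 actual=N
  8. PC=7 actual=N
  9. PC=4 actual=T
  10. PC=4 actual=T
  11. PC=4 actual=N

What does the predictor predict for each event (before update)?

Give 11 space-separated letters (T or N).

Ev 1: PC=7 idx=1 pred=N actual=T -> ctr[1]=1
Ev 2: PC=4 idx=0 pred=N actual=T -> ctr[0]=1
Ev 3: PC=4 idx=0 pred=N actual=T -> ctr[0]=2
Ev 4: PC=7 idx=1 pred=N actual=T -> ctr[1]=2
Ev 5: PC=7 idx=1 pred=T actual=T -> ctr[1]=3
Ev 6: PC=4 idx=0 pred=T actual=T -> ctr[0]=3
Ev 7: PC=4 idx=0 pred=T actual=N -> ctr[0]=2
Ev 8: PC=7 idx=1 pred=T actual=N -> ctr[1]=2
Ev 9: PC=4 idx=0 pred=T actual=T -> ctr[0]=3
Ev 10: PC=4 idx=0 pred=T actual=T -> ctr[0]=3
Ev 11: PC=4 idx=0 pred=T actual=N -> ctr[0]=2

Answer: N N N N T T T T T T T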